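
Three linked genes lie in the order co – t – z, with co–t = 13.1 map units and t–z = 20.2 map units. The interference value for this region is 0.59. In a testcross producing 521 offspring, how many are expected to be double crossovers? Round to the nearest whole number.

Map distances give recombination frequencies of 0.131 and 0.202 for the two intervals.
With interference 0.59 (so coincidence = 0.41), expected double-crossover frequency = 0.131 × 0.202 × 0.41 = 0.01085.
Expected number = 0.01085 × 521 = 5.65 ≈ 6.

6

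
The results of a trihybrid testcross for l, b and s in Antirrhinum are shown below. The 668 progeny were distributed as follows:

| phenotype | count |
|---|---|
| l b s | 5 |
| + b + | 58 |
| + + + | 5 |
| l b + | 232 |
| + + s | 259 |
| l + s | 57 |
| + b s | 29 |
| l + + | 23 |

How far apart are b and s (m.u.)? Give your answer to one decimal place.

9.3 m.u.

The two most frequent reciprocal classes, + + s and l b +, are the parental types, so the F1 was + + s / l b +.
The two rarest classes, + + + and l b s, are the double crossovers. Comparing them with the parentals, only the s allele has switched, so s is the middle locus and the order is l – s – b.
Crossovers in the s–b interval produce the single-crossover classes + b s and l + + (29 + 23 = 52) plus the double crossovers (10).
RF(s–b) = (52 + 10) / 668 = 62/668 = 0.0928 → 9.3 m.u.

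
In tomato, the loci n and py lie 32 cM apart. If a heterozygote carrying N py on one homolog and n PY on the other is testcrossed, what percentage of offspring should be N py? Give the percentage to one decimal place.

34.0%

A map distance of 32 cM corresponds to a recombination frequency of 0.320.
The F1 is N py / n PY, so N py is a parental gamete class with expected frequency (1 − r)/2 = 0.680/2 = 0.3400.
That is 0.3400 = 34.0% of the progeny.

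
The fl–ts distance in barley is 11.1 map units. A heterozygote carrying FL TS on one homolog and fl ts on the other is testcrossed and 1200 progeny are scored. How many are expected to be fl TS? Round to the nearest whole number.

67

A map distance of 11.1 map units corresponds to a recombination frequency of 0.111.
The F1 is FL TS / fl ts, so fl TS is a recombinant gamete class with expected frequency r/2 = 0.111/2 = 0.0555.
Expected number = 0.0555 × 1200 = 66.60 ≈ 67.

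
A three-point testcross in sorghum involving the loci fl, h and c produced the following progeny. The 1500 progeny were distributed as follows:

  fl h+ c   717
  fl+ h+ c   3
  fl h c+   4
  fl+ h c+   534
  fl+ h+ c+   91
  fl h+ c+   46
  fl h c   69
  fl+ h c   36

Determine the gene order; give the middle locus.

The two most frequent reciprocal classes, fl+ h c+ and fl h+ c, are the parental types, so the F1 was fl+ h c+ / fl h+ c.
The two rarest classes, fl h c+ and fl+ h+ c, are the double crossovers. Comparing them with the parentals, only the fl allele has switched, so fl is the middle locus and the order is h – fl – c.

fl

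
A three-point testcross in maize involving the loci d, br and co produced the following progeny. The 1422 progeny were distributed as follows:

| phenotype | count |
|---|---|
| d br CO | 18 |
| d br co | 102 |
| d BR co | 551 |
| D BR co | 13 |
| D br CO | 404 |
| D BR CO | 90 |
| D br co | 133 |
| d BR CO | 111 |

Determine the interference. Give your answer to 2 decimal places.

0.28

The two most frequent reciprocal classes, D br CO and d BR co, are the parental types, so the F1 was D br CO / d BR co.
The two rarest classes, d br CO and D BR co, are the double crossovers. Comparing them with the parentals, only the d allele has switched, so d is the middle locus and the order is br – d – co.
br–d: (192 + 31)/1422 = 0.1568; d–co: (244 + 31)/1422 = 0.1934.
Expected DCO frequency = 0.1568 × 0.1934 ≈ 0.03033; observed = 31/1422 ≈ 0.02180.
Coefficient of coincidence = 0.02180/0.03033 ≈ 0.72; interference = 1 − 0.72 = 0.28.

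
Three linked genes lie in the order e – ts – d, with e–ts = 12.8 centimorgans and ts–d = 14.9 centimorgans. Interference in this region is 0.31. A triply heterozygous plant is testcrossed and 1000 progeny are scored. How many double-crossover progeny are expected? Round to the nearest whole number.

13

Map distances give recombination frequencies of 0.128 and 0.149 for the two intervals.
With interference 0.31 (so coincidence = 0.69), expected double-crossover frequency = 0.128 × 0.149 × 0.69 = 0.01316.
Expected number = 0.01316 × 1000 = 13.16 ≈ 13.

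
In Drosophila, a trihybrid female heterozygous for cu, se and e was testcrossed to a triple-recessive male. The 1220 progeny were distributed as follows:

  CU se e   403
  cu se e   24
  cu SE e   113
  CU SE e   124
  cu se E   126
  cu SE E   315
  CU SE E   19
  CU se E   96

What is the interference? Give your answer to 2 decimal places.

The two most frequent reciprocal classes, cu SE E and CU se e, are the parental types, so the F1 was cu SE E / CU se e.
The two rarest classes, CU SE E and cu se e, are the double crossovers. Comparing them with the parentals, only the cu allele has switched, so cu is the middle locus and the order is se – cu – e.
se–cu: (250 + 43)/1220 = 0.2402; cu–e: (209 + 43)/1220 = 0.2066.
Expected DCO frequency = 0.2402 × 0.2066 ≈ 0.04963; observed = 43/1220 ≈ 0.03525.
Coefficient of coincidence = 0.03525/0.04963 ≈ 0.71; interference = 1 − 0.71 = 0.29.

0.29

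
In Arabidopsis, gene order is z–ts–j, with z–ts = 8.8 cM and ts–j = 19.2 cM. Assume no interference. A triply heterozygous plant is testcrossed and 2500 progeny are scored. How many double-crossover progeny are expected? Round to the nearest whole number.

42

Map distances give recombination frequencies of 0.088 and 0.192 for the two intervals.
With no interference, expected double-crossover frequency = 0.088 × 0.192 = 0.01690.
Expected number = 0.01690 × 2500 = 42.24 ≈ 42.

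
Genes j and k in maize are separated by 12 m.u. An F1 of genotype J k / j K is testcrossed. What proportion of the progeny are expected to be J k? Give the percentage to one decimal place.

44.0%

A map distance of 12 m.u. corresponds to a recombination frequency of 0.120.
The F1 is J k / j K, so J k is a parental gamete class with expected frequency (1 − r)/2 = 0.880/2 = 0.4400.
That is 0.4400 = 44.0% of the progeny.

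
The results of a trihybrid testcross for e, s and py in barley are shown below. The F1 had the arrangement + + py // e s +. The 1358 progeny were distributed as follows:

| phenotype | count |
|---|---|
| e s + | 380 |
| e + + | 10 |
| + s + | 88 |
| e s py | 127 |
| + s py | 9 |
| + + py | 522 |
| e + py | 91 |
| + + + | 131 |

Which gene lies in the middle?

The two rarest classes, + s py and e + +, are the double crossovers. Comparing them with the parentals, only the s allele has switched, so s is the middle locus and the order is py – s – e.

s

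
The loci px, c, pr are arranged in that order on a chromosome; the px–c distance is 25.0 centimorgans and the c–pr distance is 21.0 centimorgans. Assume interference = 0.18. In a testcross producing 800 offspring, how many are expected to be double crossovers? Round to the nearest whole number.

Map distances give recombination frequencies of 0.250 and 0.210 for the two intervals.
With interference 0.18 (so coincidence = 0.82), expected double-crossover frequency = 0.250 × 0.210 × 0.82 = 0.04305.
Expected number = 0.04305 × 800 = 34.44 ≈ 34.

34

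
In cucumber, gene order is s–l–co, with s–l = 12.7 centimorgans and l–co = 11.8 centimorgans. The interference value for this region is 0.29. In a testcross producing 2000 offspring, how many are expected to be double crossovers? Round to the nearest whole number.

21

Map distances give recombination frequencies of 0.127 and 0.118 for the two intervals.
With interference 0.29 (so coincidence = 0.71), expected double-crossover frequency = 0.127 × 0.118 × 0.71 = 0.01064.
Expected number = 0.01064 × 2000 = 21.28 ≈ 21.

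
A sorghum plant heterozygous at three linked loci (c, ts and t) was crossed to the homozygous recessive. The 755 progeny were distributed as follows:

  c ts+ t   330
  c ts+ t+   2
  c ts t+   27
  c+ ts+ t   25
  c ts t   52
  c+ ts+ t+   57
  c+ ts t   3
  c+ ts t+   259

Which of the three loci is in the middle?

The two most frequent reciprocal classes, c ts+ t and c+ ts t+, are the parental types, so the F1 was c ts+ t / c+ ts t+.
The two rarest classes, c ts+ t+ and c+ ts t, are the double crossovers. Comparing them with the parentals, only the t allele has switched, so t is the middle locus and the order is ts – t – c.

t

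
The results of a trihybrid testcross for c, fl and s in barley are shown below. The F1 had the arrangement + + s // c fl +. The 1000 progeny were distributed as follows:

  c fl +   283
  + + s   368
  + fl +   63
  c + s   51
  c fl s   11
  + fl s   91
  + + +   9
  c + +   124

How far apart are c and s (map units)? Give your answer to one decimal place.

The two rarest classes, + + + and c fl s, are the double crossovers. Comparing them with the parentals, only the s allele has switched, so s is the middle locus and the order is fl – s – c.
Crossovers in the s–c interval produce the single-crossover classes c + s and + fl + (51 + 63 = 114) plus the double crossovers (20).
RF(s–c) = (114 + 20) / 1000 = 134/1000 = 0.1340 → 13.4 map units.

13.4 map units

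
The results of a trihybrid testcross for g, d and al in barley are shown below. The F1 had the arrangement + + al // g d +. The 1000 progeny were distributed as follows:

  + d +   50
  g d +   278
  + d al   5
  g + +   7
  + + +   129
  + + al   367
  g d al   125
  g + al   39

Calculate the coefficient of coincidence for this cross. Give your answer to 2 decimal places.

The two rarest classes, + d al and g + +, are the double crossovers. Comparing them with the parentals, only the d allele has switched, so d is the middle locus and the order is al – d – g.
al–d: (254 + 12)/1000 = 0.2660; d–g: (89 + 12)/1000 = 0.1010.
Expected DCO frequency = 0.2660 × 0.1010 ≈ 0.02687; observed = 12/1000 ≈ 0.01200.
Coefficient of coincidence = 0.01200/0.02687 ≈ 0.45.

0.45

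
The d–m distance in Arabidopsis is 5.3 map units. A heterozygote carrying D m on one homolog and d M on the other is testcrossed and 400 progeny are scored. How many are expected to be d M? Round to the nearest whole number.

189

A map distance of 5.3 map units corresponds to a recombination frequency of 0.053.
The F1 is D m / d M, so d M is a parental gamete class with expected frequency (1 − r)/2 = 0.947/2 = 0.4735.
Expected number = 0.4735 × 400 = 189.40 ≈ 189.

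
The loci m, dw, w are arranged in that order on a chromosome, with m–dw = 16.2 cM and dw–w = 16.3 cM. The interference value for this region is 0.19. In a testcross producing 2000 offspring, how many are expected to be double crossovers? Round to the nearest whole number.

Map distances give recombination frequencies of 0.162 and 0.163 for the two intervals.
With interference 0.19 (so coincidence = 0.81), expected double-crossover frequency = 0.162 × 0.163 × 0.81 = 0.02139.
Expected number = 0.02139 × 2000 = 42.78 ≈ 43.

43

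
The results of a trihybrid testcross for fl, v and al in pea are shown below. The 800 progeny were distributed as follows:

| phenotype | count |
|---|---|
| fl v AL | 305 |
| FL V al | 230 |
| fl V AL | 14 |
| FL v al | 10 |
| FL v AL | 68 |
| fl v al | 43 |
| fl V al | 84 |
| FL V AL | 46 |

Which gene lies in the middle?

The two most frequent reciprocal classes, fl v AL and FL V al, are the parental types, so the F1 was fl v AL / FL V al.
The two rarest classes, fl V AL and FL v al, are the double crossovers. Comparing them with the parentals, only the v allele has switched, so v is the middle locus and the order is al – v – fl.

v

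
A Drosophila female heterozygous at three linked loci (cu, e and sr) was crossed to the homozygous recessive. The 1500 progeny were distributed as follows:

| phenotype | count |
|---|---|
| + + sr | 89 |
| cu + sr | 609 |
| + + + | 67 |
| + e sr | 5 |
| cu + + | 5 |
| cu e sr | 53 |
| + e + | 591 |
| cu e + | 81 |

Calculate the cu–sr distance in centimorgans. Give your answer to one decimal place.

The two most frequent reciprocal classes, cu + sr and + e +, are the parental types, so the F1 was cu + sr / + e +.
The two rarest classes, cu + + and + e sr, are the double crossovers. Comparing them with the parentals, only the sr allele has switched, so sr is the middle locus and the order is cu – sr – e.
Crossovers in the cu–sr interval produce the single-crossover classes + + sr and cu e + (89 + 81 = 170) plus the double crossovers (10).
RF(cu–sr) = (170 + 10) / 1500 = 180/1500 = 0.1200 → 12.0 centimorgans.

12.0 centimorgans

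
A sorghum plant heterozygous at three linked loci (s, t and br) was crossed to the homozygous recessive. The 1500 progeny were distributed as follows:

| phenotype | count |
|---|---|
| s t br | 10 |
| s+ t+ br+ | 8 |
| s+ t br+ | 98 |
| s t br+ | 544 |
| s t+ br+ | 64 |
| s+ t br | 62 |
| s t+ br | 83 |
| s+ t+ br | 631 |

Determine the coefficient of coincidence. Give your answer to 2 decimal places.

0.94

The two most frequent reciprocal classes, s t br+ and s+ t+ br, are the parental types, so the F1 was s t br+ / s+ t+ br.
The two rarest classes, s t br and s+ t+ br+, are the double crossovers. Comparing them with the parentals, only the br allele has switched, so br is the middle locus and the order is s – br – t.
s–br: (181 + 18)/1500 = 0.1327; br–t: (126 + 18)/1500 = 0.0960.
Expected DCO frequency = 0.1327 × 0.0960 ≈ 0.01274; observed = 18/1500 ≈ 0.01200.
Coefficient of coincidence = 0.01200/0.01274 ≈ 0.94.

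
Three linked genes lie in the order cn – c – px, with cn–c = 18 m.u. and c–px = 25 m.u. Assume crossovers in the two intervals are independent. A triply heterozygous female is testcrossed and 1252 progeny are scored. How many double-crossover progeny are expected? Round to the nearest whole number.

56

Map distances give recombination frequencies of 0.180 and 0.250 for the two intervals.
With no interference, expected double-crossover frequency = 0.180 × 0.250 = 0.04500.
Expected number = 0.04500 × 1252 = 56.34 ≈ 56.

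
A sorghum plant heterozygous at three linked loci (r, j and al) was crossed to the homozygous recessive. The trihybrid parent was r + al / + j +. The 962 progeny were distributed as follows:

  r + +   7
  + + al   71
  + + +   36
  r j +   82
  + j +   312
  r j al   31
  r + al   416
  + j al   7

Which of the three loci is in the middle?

The two rarest classes, r + + and + j al, are the double crossovers. Comparing them with the parentals, only the al allele has switched, so al is the middle locus and the order is j – al – r.

al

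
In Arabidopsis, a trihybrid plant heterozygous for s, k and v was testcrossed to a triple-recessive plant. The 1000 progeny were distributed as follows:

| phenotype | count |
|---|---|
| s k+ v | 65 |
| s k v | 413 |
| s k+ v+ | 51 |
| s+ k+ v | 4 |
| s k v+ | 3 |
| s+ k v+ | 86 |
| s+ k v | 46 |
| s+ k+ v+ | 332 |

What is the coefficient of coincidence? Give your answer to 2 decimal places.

The two most frequent reciprocal classes, s k v and s+ k+ v+, are the parental types, so the F1 was s k v / s+ k+ v+.
The two rarest classes, s k v+ and s+ k+ v, are the double crossovers. Comparing them with the parentals, only the v allele has switched, so v is the middle locus and the order is s – v – k.
s–v: (97 + 7)/1000 = 0.1040; v–k: (151 + 7)/1000 = 0.1580.
Expected DCO frequency = 0.1040 × 0.1580 ≈ 0.01643; observed = 7/1000 ≈ 0.00700.
Coefficient of coincidence = 0.00700/0.01643 ≈ 0.43.

0.43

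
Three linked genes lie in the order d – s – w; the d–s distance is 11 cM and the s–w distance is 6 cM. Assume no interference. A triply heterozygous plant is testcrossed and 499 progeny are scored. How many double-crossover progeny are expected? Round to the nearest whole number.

Map distances give recombination frequencies of 0.110 and 0.060 for the two intervals.
With no interference, expected double-crossover frequency = 0.110 × 0.060 = 0.00660.
Expected number = 0.00660 × 499 = 3.29 ≈ 3.

3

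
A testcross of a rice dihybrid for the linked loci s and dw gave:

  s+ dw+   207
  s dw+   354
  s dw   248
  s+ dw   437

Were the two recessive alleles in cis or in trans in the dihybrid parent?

trans

The two most frequent classes are s+ dw (437) and s dw+ (354); these are the parental (non-recombinant) types.
So the F1 carried s+ dw on one chromosome and s dw+ on the other — the recessive alleles are on opposite chromosomes (trans / repulsion).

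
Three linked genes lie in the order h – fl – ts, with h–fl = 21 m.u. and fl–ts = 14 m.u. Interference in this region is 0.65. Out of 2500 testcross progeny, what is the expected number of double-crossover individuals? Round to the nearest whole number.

Map distances give recombination frequencies of 0.210 and 0.140 for the two intervals.
With interference 0.65 (so coincidence = 0.35), expected double-crossover frequency = 0.210 × 0.140 × 0.35 = 0.01029.
Expected number = 0.01029 × 2500 = 25.73 ≈ 26.

26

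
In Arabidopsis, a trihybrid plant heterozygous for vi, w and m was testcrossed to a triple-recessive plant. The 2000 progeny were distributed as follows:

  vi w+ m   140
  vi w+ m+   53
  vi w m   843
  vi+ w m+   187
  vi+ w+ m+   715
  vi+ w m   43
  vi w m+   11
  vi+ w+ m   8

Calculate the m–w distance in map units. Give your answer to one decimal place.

The two most frequent reciprocal classes, vi w m and vi+ w+ m+, are the parental types, so the F1 was vi w m / vi+ w+ m+.
The two rarest classes, vi w m+ and vi+ w+ m, are the double crossovers. Comparing them with the parentals, only the m allele has switched, so m is the middle locus and the order is w – m – vi.
Crossovers in the w–m interval produce the single-crossover classes vi w+ m and vi+ w m+ (140 + 187 = 327) plus the double crossovers (19).
RF(w–m) = (327 + 19) / 2000 = 346/2000 = 0.1730 → 17.3 map units.

17.3 map units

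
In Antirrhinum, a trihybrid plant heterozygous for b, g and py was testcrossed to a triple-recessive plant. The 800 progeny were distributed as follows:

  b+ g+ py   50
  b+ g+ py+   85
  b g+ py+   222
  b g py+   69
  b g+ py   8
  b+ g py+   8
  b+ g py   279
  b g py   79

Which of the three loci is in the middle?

The two most frequent reciprocal classes, b g+ py+ and b+ g py, are the parental types, so the F1 was b g+ py+ / b+ g py.
The two rarest classes, b g+ py and b+ g py+, are the double crossovers. Comparing them with the parentals, only the py allele has switched, so py is the middle locus and the order is b – py – g.

py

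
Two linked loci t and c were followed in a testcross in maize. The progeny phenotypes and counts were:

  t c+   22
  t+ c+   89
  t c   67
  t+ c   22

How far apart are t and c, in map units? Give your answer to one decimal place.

The two most frequent classes, t+ c+ (89) and t c (67), are the parental types, so the F1 was t+ c+ / t c.
The recombinant classes are t+ c and t c+: 22 + 22 = 44.
Recombination frequency = 44/200 = 0.2200 ≈ 22.0%, i.e. 22.0 map units.

22.0 map units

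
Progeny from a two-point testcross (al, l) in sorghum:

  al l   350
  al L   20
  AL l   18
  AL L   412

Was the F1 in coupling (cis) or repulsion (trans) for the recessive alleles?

cis

The two most frequent classes are AL L (412) and al l (350); these are the parental (non-recombinant) types.
So the F1 carried AL L on one chromosome and al l on the other — the recessive alleles are on the same chromosome (cis / coupling).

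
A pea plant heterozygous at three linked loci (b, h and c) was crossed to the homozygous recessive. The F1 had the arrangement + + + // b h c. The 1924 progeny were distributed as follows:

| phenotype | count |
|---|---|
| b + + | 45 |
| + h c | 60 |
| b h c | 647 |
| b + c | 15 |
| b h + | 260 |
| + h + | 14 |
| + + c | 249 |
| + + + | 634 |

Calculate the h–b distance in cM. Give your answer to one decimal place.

The two rarest classes, + h + and b + c, are the double crossovers. Comparing them with the parentals, only the h allele has switched, so h is the middle locus and the order is c – h – b.
Crossovers in the h–b interval produce the single-crossover classes b + + and + h c (45 + 60 = 105) plus the double crossovers (29).
RF(h–b) = (105 + 29) / 1924 = 134/1924 = 0.0696 → 7.0 cM.

7.0 cM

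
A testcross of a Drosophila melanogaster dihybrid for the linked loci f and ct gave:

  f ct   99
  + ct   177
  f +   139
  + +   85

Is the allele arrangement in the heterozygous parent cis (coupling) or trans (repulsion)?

trans

The two most frequent classes are + ct (177) and f + (139); these are the parental (non-recombinant) types.
So the F1 carried + ct on one chromosome and f + on the other — the recessive alleles are on opposite chromosomes (trans / repulsion).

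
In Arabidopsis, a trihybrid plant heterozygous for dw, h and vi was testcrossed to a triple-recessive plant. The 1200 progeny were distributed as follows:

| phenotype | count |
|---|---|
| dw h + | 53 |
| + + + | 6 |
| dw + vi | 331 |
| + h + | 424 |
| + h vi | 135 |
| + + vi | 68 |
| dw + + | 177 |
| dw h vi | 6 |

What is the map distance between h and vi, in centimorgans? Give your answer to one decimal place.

The two most frequent reciprocal classes, + h + and dw + vi, are the parental types, so the F1 was + h + / dw + vi.
The two rarest classes, + + + and dw h vi, are the double crossovers. Comparing them with the parentals, only the h allele has switched, so h is the middle locus and the order is dw – h – vi.
Crossovers in the h–vi interval produce the single-crossover classes + h vi and dw + + (135 + 177 = 312) plus the double crossovers (12).
RF(h–vi) = (312 + 12) / 1200 = 324/1200 = 0.2700 → 27.0 centimorgans.

27.0 centimorgans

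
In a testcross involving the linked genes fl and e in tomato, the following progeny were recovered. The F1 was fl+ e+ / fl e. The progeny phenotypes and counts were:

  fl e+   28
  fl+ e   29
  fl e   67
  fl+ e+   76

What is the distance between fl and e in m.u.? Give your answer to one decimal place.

28.5 m.u.

The recombinant classes are fl+ e and fl e+: 29 + 28 = 57.
Recombination frequency = 57/200 = 0.2850 ≈ 28.5%, i.e. 28.5 m.u.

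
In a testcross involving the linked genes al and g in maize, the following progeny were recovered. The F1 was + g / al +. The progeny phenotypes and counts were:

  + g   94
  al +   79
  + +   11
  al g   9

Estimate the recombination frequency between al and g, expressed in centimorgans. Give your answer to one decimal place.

10.4 centimorgans

The recombinant classes are + + and al g: 11 + 9 = 20.
Recombination frequency = 20/193 = 0.1036 ≈ 10.4%, i.e. 10.4 centimorgans.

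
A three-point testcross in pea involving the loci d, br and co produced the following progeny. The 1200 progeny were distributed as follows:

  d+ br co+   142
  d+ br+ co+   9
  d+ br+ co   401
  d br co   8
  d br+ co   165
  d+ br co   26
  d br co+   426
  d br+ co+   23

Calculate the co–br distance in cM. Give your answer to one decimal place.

The two most frequent reciprocal classes, d br co+ and d+ br+ co, are the parental types, so the F1 was d br co+ / d+ br+ co.
The two rarest classes, d br co and d+ br+ co+, are the double crossovers. Comparing them with the parentals, only the co allele has switched, so co is the middle locus and the order is d – co – br.
Crossovers in the co–br interval produce the single-crossover classes d br+ co+ and d+ br co (23 + 26 = 49) plus the double crossovers (17).
RF(co–br) = (49 + 17) / 1200 = 66/1200 = 0.0550 → 5.5 cM.

5.5 cM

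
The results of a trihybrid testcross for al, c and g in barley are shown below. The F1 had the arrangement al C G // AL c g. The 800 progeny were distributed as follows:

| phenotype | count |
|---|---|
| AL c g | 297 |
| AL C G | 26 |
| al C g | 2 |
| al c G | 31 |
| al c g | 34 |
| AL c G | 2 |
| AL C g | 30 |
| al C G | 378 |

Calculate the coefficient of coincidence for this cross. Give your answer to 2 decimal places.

0.77

The two rarest classes, al C g and AL c G, are the double crossovers. Comparing them with the parentals, only the g allele has switched, so g is the middle locus and the order is al – g – c.
al–g: (60 + 4)/800 = 0.0800; g–c: (61 + 4)/800 = 0.0813.
Expected DCO frequency = 0.0800 × 0.0813 ≈ 0.00650; observed = 4/800 ≈ 0.00500.
Coefficient of coincidence = 0.00500/0.00650 ≈ 0.77.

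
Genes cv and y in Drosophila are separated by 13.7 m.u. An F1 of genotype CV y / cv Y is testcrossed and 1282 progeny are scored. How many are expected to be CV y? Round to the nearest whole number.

A map distance of 13.7 m.u. corresponds to a recombination frequency of 0.137.
The F1 is CV y / cv Y, so CV y is a parental gamete class with expected frequency (1 − r)/2 = 0.863/2 = 0.4315.
Expected number = 0.4315 × 1282 = 553.18 ≈ 553.

553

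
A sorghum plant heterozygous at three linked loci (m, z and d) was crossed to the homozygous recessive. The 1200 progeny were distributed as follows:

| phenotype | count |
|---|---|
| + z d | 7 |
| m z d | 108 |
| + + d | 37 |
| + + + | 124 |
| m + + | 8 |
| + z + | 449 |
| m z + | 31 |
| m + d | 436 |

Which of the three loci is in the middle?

The two most frequent reciprocal classes, + z + and m + d, are the parental types, so the F1 was + z + / m + d.
The two rarest classes, + z d and m + +, are the double crossovers. Comparing them with the parentals, only the d allele has switched, so d is the middle locus and the order is z – d – m.

d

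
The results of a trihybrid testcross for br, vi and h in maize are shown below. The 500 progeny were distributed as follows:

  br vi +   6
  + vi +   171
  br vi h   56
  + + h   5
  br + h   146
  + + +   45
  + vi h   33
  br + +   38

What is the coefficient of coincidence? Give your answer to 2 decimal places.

0.60

The two most frequent reciprocal classes, + vi + and br + h, are the parental types, so the F1 was + vi + / br + h.
The two rarest classes, br vi + and + + h, are the double crossovers. Comparing them with the parentals, only the br allele has switched, so br is the middle locus and the order is h – br – vi.
h–br: (71 + 11)/500 = 0.1640; br–vi: (101 + 11)/500 = 0.2240.
Expected DCO frequency = 0.1640 × 0.2240 ≈ 0.03674; observed = 11/500 ≈ 0.02200.
Coefficient of coincidence = 0.02200/0.03674 ≈ 0.60.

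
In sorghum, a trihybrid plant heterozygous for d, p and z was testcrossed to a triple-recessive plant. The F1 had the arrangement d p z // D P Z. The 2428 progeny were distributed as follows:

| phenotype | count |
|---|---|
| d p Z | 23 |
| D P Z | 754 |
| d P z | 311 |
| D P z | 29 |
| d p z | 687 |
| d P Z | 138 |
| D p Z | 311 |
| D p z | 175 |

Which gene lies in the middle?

The two rarest classes, d p Z and D P z, are the double crossovers. Comparing them with the parentals, only the z allele has switched, so z is the middle locus and the order is d – z – p.

z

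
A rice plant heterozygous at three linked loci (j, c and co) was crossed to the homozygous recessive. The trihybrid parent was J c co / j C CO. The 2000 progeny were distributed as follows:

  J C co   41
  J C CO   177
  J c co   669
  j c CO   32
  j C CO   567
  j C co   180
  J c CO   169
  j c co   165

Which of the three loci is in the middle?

The two rarest classes, J C co and j c CO, are the double crossovers. Comparing them with the parentals, only the c allele has switched, so c is the middle locus and the order is j – c – co.

c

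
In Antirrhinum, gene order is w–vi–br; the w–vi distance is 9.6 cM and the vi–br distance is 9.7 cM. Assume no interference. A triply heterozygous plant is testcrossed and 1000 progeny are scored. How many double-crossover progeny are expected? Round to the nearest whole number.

Map distances give recombination frequencies of 0.096 and 0.097 for the two intervals.
With no interference, expected double-crossover frequency = 0.096 × 0.097 = 0.00931.
Expected number = 0.00931 × 1000 = 9.31 ≈ 9.

9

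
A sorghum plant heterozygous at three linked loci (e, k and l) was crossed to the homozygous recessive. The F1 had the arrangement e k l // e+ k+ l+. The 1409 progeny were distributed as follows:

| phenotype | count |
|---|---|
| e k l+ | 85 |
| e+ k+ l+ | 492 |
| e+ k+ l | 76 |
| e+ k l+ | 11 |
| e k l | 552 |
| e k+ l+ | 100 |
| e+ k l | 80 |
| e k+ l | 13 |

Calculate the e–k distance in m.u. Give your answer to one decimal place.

14.5 m.u.

The two rarest classes, e k+ l and e+ k l+, are the double crossovers. Comparing them with the parentals, only the k allele has switched, so k is the middle locus and the order is e – k – l.
Crossovers in the e–k interval produce the single-crossover classes e+ k l and e k+ l+ (80 + 100 = 180) plus the double crossovers (24).
RF(e–k) = (180 + 24) / 1409 = 204/1409 = 0.1448 → 14.5 m.u.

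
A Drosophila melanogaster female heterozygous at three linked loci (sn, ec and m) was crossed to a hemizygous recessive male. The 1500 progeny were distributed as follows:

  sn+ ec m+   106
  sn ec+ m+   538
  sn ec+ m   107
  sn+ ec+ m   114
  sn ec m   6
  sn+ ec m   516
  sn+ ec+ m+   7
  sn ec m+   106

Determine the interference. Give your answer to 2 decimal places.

0.63

The two most frequent reciprocal classes, sn ec+ m+ and sn+ ec m, are the parental types, so the F1 was sn ec+ m+ / sn+ ec m.
The two rarest classes, sn+ ec+ m+ and sn ec m, are the double crossovers. Comparing them with the parentals, only the sn allele has switched, so sn is the middle locus and the order is ec – sn – m.
ec–sn: (220 + 13)/1500 = 0.1553; sn–m: (213 + 13)/1500 = 0.1507.
Expected DCO frequency = 0.1553 × 0.1507 ≈ 0.02340; observed = 13/1500 ≈ 0.00867.
Coefficient of coincidence = 0.00867/0.02340 ≈ 0.37; interference = 1 − 0.37 = 0.63.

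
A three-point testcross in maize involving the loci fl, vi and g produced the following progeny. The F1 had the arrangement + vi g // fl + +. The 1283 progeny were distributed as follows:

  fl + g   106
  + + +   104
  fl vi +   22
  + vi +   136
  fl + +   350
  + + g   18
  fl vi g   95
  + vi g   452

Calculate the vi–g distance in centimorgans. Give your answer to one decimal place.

The two rarest classes, + + g and fl vi +, are the double crossovers. Comparing them with the parentals, only the vi allele has switched, so vi is the middle locus and the order is fl – vi – g.
Crossovers in the vi–g interval produce the single-crossover classes + vi + and fl + g (136 + 106 = 242) plus the double crossovers (40).
RF(vi–g) = (242 + 40) / 1283 = 282/1283 = 0.2198 → 22.0 centimorgans.

22.0 centimorgans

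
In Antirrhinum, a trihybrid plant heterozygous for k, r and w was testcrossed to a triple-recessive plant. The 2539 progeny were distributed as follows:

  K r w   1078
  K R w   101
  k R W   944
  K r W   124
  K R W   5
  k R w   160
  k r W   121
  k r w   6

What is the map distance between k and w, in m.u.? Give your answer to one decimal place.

11.6 m.u.

The two most frequent reciprocal classes, K r w and k R W, are the parental types, so the F1 was K r w / k R W.
The two rarest classes, k r w and K R W, are the double crossovers. Comparing them with the parentals, only the k allele has switched, so k is the middle locus and the order is w – k – r.
Crossovers in the w–k interval produce the single-crossover classes K r W and k R w (124 + 160 = 284) plus the double crossovers (11).
RF(w–k) = (284 + 11) / 2539 = 295/2539 = 0.1162 → 11.6 m.u.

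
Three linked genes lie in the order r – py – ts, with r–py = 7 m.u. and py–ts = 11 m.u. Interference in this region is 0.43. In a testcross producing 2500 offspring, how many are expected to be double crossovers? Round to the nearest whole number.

Map distances give recombination frequencies of 0.070 and 0.110 for the two intervals.
With interference 0.43 (so coincidence = 0.57), expected double-crossover frequency = 0.070 × 0.110 × 0.57 = 0.00439.
Expected number = 0.00439 × 2500 = 10.97 ≈ 11.

11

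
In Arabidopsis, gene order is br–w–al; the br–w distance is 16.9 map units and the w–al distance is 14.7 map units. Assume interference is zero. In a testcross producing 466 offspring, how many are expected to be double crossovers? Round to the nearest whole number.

Map distances give recombination frequencies of 0.169 and 0.147 for the two intervals.
With no interference, expected double-crossover frequency = 0.169 × 0.147 = 0.02484.
Expected number = 0.02484 × 466 = 11.58 ≈ 12.

12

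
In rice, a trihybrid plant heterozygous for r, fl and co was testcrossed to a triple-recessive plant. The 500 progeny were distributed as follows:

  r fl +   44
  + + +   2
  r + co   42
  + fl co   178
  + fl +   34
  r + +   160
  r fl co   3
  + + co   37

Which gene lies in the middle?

r

The two most frequent reciprocal classes, + fl co and r + +, are the parental types, so the F1 was + fl co / r + +.
The two rarest classes, r fl co and + + +, are the double crossovers. Comparing them with the parentals, only the r allele has switched, so r is the middle locus and the order is co – r – fl.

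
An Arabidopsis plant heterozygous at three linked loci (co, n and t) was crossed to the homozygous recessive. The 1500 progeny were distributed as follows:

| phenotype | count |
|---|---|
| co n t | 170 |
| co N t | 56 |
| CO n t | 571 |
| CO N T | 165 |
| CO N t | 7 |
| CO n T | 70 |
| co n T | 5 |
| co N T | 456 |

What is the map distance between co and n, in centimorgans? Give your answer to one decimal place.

The two most frequent reciprocal classes, CO n t and co N T, are the parental types, so the F1 was CO n t / co N T.
The two rarest classes, CO N t and co n T, are the double crossovers. Comparing them with the parentals, only the n allele has switched, so n is the middle locus and the order is t – n – co.
Crossovers in the n–co interval produce the single-crossover classes co n t and CO N T (170 + 165 = 335) plus the double crossovers (12).
RF(n–co) = (335 + 12) / 1500 = 347/1500 = 0.2313 → 23.1 centimorgans.

23.1 centimorgans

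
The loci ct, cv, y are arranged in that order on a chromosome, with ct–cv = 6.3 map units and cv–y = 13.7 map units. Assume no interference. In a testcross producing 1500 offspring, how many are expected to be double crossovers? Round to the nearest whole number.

13

Map distances give recombination frequencies of 0.063 and 0.137 for the two intervals.
With no interference, expected double-crossover frequency = 0.063 × 0.137 = 0.00863.
Expected number = 0.00863 × 1500 = 12.95 ≈ 13.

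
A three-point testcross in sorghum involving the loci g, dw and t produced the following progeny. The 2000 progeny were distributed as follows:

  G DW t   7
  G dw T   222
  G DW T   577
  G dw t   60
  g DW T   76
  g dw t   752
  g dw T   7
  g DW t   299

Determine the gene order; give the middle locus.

The two most frequent reciprocal classes, g dw t and G DW T, are the parental types, so the F1 was g dw t / G DW T.
The two rarest classes, g dw T and G DW t, are the double crossovers. Comparing them with the parentals, only the t allele has switched, so t is the middle locus and the order is dw – t – g.

t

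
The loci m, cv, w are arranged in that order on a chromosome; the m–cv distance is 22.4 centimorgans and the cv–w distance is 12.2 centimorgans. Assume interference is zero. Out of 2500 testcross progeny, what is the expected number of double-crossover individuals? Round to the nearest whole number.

68

Map distances give recombination frequencies of 0.224 and 0.122 for the two intervals.
With no interference, expected double-crossover frequency = 0.224 × 0.122 = 0.02733.
Expected number = 0.02733 × 2500 = 68.32 ≈ 68.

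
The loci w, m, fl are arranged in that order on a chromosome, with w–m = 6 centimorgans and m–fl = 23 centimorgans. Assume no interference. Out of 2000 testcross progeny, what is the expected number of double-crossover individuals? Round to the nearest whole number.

28

Map distances give recombination frequencies of 0.060 and 0.230 for the two intervals.
With no interference, expected double-crossover frequency = 0.060 × 0.230 = 0.01380.
Expected number = 0.01380 × 2000 = 27.60 ≈ 28.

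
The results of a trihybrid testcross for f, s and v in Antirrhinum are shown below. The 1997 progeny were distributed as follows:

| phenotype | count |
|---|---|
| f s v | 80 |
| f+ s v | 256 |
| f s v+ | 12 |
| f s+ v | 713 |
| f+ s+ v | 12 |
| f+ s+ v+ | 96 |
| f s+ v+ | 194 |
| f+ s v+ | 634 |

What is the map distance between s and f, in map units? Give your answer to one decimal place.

The two most frequent reciprocal classes, f+ s v+ and f s+ v, are the parental types, so the F1 was f+ s v+ / f s+ v.
The two rarest classes, f s v+ and f+ s+ v, are the double crossovers. Comparing them with the parentals, only the f allele has switched, so f is the middle locus and the order is v – f – s.
Crossovers in the f–s interval produce the single-crossover classes f+ s+ v+ and f s v (96 + 80 = 176) plus the double crossovers (24).
RF(f–s) = (176 + 24) / 1997 = 200/1997 = 0.1002 → 10.0 map units.

10.0 map units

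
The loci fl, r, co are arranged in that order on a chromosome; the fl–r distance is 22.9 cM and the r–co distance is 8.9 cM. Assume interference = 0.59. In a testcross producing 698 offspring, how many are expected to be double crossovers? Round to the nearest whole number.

6

Map distances give recombination frequencies of 0.229 and 0.089 for the two intervals.
With interference 0.59 (so coincidence = 0.41), expected double-crossover frequency = 0.229 × 0.089 × 0.41 = 0.00836.
Expected number = 0.00836 × 698 = 5.83 ≈ 6.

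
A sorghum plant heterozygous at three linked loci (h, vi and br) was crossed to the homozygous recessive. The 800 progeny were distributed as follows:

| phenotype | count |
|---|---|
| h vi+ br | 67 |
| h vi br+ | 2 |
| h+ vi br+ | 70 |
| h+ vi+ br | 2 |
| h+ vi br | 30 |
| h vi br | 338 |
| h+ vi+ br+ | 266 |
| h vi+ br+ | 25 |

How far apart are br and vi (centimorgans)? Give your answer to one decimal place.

17.6 centimorgans

The two most frequent reciprocal classes, h+ vi+ br+ and h vi br, are the parental types, so the F1 was h+ vi+ br+ / h vi br.
The two rarest classes, h+ vi+ br and h vi br+, are the double crossovers. Comparing them with the parentals, only the br allele has switched, so br is the middle locus and the order is h – br – vi.
Crossovers in the br–vi interval produce the single-crossover classes h+ vi br+ and h vi+ br (70 + 67 = 137) plus the double crossovers (4).
RF(br–vi) = (137 + 4) / 800 = 141/800 = 0.1762 → 17.6 centimorgans.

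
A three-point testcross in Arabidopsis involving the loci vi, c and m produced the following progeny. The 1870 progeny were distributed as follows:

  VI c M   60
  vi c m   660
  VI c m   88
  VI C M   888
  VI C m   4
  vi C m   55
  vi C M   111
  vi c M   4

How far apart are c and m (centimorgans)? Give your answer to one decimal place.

6.6 centimorgans

The two most frequent reciprocal classes, VI C M and vi c m, are the parental types, so the F1 was VI C M / vi c m.
The two rarest classes, VI C m and vi c M, are the double crossovers. Comparing them with the parentals, only the m allele has switched, so m is the middle locus and the order is c – m – vi.
Crossovers in the c–m interval produce the single-crossover classes VI c M and vi C m (60 + 55 = 115) plus the double crossovers (8).
RF(c–m) = (115 + 8) / 1870 = 123/1870 = 0.0658 → 6.6 centimorgans.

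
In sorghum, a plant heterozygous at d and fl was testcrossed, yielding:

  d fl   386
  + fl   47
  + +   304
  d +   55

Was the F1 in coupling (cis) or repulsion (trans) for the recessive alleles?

The two most frequent classes are + + (304) and d fl (386); these are the parental (non-recombinant) types.
So the F1 carried + + on one chromosome and d fl on the other — the recessive alleles are on the same chromosome (cis / coupling).

cis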